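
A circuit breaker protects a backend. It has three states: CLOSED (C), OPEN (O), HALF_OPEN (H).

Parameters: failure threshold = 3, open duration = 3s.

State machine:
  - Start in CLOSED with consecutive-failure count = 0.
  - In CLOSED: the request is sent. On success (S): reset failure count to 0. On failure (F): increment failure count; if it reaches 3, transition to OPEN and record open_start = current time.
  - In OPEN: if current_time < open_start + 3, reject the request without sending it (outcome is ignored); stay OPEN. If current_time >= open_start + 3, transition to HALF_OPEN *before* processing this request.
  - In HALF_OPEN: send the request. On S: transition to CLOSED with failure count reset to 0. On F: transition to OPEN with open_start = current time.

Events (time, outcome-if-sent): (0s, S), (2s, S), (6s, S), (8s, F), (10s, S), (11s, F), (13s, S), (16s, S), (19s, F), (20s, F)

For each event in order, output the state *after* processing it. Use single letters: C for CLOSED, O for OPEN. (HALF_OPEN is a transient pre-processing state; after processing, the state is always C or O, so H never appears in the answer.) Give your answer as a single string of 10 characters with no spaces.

Answer: CCCCCCCCCC

Derivation:
State after each event:
  event#1 t=0s outcome=S: state=CLOSED
  event#2 t=2s outcome=S: state=CLOSED
  event#3 t=6s outcome=S: state=CLOSED
  event#4 t=8s outcome=F: state=CLOSED
  event#5 t=10s outcome=S: state=CLOSED
  event#6 t=11s outcome=F: state=CLOSED
  event#7 t=13s outcome=S: state=CLOSED
  event#8 t=16s outcome=S: state=CLOSED
  event#9 t=19s outcome=F: state=CLOSED
  event#10 t=20s outcome=F: state=CLOSED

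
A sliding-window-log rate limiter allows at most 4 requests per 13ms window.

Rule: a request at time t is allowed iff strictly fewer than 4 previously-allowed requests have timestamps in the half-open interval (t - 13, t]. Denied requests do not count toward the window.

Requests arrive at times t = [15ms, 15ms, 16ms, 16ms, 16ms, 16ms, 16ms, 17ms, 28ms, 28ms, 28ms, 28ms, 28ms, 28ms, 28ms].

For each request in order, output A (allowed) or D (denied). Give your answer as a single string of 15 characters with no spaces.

Answer: AAAADDDDAADDDDD

Derivation:
Tracking allowed requests in the window:
  req#1 t=15ms: ALLOW
  req#2 t=15ms: ALLOW
  req#3 t=16ms: ALLOW
  req#4 t=16ms: ALLOW
  req#5 t=16ms: DENY
  req#6 t=16ms: DENY
  req#7 t=16ms: DENY
  req#8 t=17ms: DENY
  req#9 t=28ms: ALLOW
  req#10 t=28ms: ALLOW
  req#11 t=28ms: DENY
  req#12 t=28ms: DENY
  req#13 t=28ms: DENY
  req#14 t=28ms: DENY
  req#15 t=28ms: DENY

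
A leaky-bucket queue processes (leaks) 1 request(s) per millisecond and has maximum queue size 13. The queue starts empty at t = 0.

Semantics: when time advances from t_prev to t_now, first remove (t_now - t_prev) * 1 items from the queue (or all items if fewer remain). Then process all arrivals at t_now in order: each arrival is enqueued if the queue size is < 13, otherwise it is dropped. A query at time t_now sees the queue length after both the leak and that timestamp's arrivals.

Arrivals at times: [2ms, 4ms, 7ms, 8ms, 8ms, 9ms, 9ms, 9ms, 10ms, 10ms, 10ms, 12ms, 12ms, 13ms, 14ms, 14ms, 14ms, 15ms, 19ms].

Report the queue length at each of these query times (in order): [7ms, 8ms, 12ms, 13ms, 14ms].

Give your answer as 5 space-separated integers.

Answer: 1 2 6 6 8

Derivation:
Queue lengths at query times:
  query t=7ms: backlog = 1
  query t=8ms: backlog = 2
  query t=12ms: backlog = 6
  query t=13ms: backlog = 6
  query t=14ms: backlog = 8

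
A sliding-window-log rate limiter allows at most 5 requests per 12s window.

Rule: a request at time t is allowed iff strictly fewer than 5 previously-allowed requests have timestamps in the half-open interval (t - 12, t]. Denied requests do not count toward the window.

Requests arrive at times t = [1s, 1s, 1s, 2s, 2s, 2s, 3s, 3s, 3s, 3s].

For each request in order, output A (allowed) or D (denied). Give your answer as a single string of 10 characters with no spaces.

Tracking allowed requests in the window:
  req#1 t=1s: ALLOW
  req#2 t=1s: ALLOW
  req#3 t=1s: ALLOW
  req#4 t=2s: ALLOW
  req#5 t=2s: ALLOW
  req#6 t=2s: DENY
  req#7 t=3s: DENY
  req#8 t=3s: DENY
  req#9 t=3s: DENY
  req#10 t=3s: DENY

Answer: AAAAADDDDD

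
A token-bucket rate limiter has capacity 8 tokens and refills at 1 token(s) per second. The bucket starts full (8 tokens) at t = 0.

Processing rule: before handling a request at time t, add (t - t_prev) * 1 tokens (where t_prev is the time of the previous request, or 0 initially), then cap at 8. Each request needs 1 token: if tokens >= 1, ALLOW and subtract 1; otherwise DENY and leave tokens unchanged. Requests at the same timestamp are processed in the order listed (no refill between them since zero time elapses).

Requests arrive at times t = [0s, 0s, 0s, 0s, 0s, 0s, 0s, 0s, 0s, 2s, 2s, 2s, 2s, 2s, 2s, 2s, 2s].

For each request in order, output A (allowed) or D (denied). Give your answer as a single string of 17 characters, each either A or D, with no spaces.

Answer: AAAAAAAADAADDDDDD

Derivation:
Simulating step by step:
  req#1 t=0s: ALLOW
  req#2 t=0s: ALLOW
  req#3 t=0s: ALLOW
  req#4 t=0s: ALLOW
  req#5 t=0s: ALLOW
  req#6 t=0s: ALLOW
  req#7 t=0s: ALLOW
  req#8 t=0s: ALLOW
  req#9 t=0s: DENY
  req#10 t=2s: ALLOW
  req#11 t=2s: ALLOW
  req#12 t=2s: DENY
  req#13 t=2s: DENY
  req#14 t=2s: DENY
  req#15 t=2s: DENY
  req#16 t=2s: DENY
  req#17 t=2s: DENY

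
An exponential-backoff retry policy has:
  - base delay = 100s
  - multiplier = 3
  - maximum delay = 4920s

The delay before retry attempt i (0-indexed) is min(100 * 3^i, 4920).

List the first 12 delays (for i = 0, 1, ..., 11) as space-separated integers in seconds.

Answer: 100 300 900 2700 4920 4920 4920 4920 4920 4920 4920 4920

Derivation:
Computing each delay:
  i=0: min(100*3^0, 4920) = 100
  i=1: min(100*3^1, 4920) = 300
  i=2: min(100*3^2, 4920) = 900
  i=3: min(100*3^3, 4920) = 2700
  i=4: min(100*3^4, 4920) = 4920
  i=5: min(100*3^5, 4920) = 4920
  i=6: min(100*3^6, 4920) = 4920
  i=7: min(100*3^7, 4920) = 4920
  i=8: min(100*3^8, 4920) = 4920
  i=9: min(100*3^9, 4920) = 4920
  i=10: min(100*3^10, 4920) = 4920
  i=11: min(100*3^11, 4920) = 4920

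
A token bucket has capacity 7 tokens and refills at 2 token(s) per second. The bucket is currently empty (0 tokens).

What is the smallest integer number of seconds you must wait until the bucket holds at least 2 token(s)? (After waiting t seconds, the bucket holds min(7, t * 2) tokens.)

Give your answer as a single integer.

Need t * 2 >= 2, so t >= 2/2.
Smallest integer t = ceil(2/2) = 1.

Answer: 1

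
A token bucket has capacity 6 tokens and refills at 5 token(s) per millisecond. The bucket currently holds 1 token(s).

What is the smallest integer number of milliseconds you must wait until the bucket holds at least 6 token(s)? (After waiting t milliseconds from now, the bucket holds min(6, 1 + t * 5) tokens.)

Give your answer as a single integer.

Need 1 + t * 5 >= 6, so t >= 5/5.
Smallest integer t = ceil(5/5) = 1.

Answer: 1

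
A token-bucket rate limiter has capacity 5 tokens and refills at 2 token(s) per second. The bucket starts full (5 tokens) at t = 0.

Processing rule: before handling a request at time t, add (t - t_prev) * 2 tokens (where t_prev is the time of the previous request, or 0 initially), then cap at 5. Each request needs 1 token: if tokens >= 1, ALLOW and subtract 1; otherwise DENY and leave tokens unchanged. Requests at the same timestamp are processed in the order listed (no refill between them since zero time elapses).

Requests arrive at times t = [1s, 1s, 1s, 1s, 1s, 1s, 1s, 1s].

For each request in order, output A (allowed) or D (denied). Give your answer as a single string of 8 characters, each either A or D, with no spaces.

Answer: AAAAADDD

Derivation:
Simulating step by step:
  req#1 t=1s: ALLOW
  req#2 t=1s: ALLOW
  req#3 t=1s: ALLOW
  req#4 t=1s: ALLOW
  req#5 t=1s: ALLOW
  req#6 t=1s: DENY
  req#7 t=1s: DENY
  req#8 t=1s: DENY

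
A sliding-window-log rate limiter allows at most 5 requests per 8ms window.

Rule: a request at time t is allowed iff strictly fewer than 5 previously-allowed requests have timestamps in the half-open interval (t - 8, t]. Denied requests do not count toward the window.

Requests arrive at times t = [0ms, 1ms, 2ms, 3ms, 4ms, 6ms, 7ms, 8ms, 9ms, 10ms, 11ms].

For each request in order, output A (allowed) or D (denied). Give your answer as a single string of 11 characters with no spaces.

Tracking allowed requests in the window:
  req#1 t=0ms: ALLOW
  req#2 t=1ms: ALLOW
  req#3 t=2ms: ALLOW
  req#4 t=3ms: ALLOW
  req#5 t=4ms: ALLOW
  req#6 t=6ms: DENY
  req#7 t=7ms: DENY
  req#8 t=8ms: ALLOW
  req#9 t=9ms: ALLOW
  req#10 t=10ms: ALLOW
  req#11 t=11ms: ALLOW

Answer: AAAAADDAAAA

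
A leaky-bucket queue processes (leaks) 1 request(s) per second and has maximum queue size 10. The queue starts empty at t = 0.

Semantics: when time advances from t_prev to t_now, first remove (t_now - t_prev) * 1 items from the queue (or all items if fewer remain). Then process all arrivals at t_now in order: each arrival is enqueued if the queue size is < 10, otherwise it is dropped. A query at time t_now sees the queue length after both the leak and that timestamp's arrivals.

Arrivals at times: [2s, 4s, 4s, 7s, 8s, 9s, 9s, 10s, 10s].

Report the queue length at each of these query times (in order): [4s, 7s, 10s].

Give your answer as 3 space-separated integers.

Queue lengths at query times:
  query t=4s: backlog = 2
  query t=7s: backlog = 1
  query t=10s: backlog = 3

Answer: 2 1 3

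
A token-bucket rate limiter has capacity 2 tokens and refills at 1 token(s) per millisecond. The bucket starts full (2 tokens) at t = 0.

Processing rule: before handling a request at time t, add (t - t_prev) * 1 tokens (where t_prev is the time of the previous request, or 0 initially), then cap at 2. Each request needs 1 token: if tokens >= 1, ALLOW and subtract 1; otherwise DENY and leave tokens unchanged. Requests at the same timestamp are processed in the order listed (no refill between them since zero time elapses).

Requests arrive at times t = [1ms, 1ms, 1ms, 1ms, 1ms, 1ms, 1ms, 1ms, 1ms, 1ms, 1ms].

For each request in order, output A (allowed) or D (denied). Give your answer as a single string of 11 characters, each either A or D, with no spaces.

Answer: AADDDDDDDDD

Derivation:
Simulating step by step:
  req#1 t=1ms: ALLOW
  req#2 t=1ms: ALLOW
  req#3 t=1ms: DENY
  req#4 t=1ms: DENY
  req#5 t=1ms: DENY
  req#6 t=1ms: DENY
  req#7 t=1ms: DENY
  req#8 t=1ms: DENY
  req#9 t=1ms: DENY
  req#10 t=1ms: DENY
  req#11 t=1ms: DENY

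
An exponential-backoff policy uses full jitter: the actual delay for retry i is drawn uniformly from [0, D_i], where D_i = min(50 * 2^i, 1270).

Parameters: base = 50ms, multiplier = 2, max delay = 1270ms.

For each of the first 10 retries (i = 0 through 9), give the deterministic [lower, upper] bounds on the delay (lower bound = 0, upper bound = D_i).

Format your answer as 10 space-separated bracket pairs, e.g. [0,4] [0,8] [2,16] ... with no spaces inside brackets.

Answer: [0,50] [0,100] [0,200] [0,400] [0,800] [0,1270] [0,1270] [0,1270] [0,1270] [0,1270]

Derivation:
Computing bounds per retry:
  i=0: D_i=min(50*2^0,1270)=50, bounds=[0,50]
  i=1: D_i=min(50*2^1,1270)=100, bounds=[0,100]
  i=2: D_i=min(50*2^2,1270)=200, bounds=[0,200]
  i=3: D_i=min(50*2^3,1270)=400, bounds=[0,400]
  i=4: D_i=min(50*2^4,1270)=800, bounds=[0,800]
  i=5: D_i=min(50*2^5,1270)=1270, bounds=[0,1270]
  i=6: D_i=min(50*2^6,1270)=1270, bounds=[0,1270]
  i=7: D_i=min(50*2^7,1270)=1270, bounds=[0,1270]
  i=8: D_i=min(50*2^8,1270)=1270, bounds=[0,1270]
  i=9: D_i=min(50*2^9,1270)=1270, bounds=[0,1270]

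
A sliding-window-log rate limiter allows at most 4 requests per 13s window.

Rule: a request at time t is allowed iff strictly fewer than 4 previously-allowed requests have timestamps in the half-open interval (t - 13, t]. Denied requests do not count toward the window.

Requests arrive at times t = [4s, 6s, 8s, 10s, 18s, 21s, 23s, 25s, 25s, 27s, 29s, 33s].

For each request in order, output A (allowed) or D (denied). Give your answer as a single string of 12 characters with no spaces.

Answer: AAAAAAAADDDA

Derivation:
Tracking allowed requests in the window:
  req#1 t=4s: ALLOW
  req#2 t=6s: ALLOW
  req#3 t=8s: ALLOW
  req#4 t=10s: ALLOW
  req#5 t=18s: ALLOW
  req#6 t=21s: ALLOW
  req#7 t=23s: ALLOW
  req#8 t=25s: ALLOW
  req#9 t=25s: DENY
  req#10 t=27s: DENY
  req#11 t=29s: DENY
  req#12 t=33s: ALLOW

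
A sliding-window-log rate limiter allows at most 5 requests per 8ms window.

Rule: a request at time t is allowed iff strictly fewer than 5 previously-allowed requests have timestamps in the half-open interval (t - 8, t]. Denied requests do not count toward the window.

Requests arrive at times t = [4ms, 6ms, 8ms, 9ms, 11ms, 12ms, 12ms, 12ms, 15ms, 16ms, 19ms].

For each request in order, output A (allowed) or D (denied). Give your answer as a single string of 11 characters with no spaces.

Answer: AAAAAADDAAA

Derivation:
Tracking allowed requests in the window:
  req#1 t=4ms: ALLOW
  req#2 t=6ms: ALLOW
  req#3 t=8ms: ALLOW
  req#4 t=9ms: ALLOW
  req#5 t=11ms: ALLOW
  req#6 t=12ms: ALLOW
  req#7 t=12ms: DENY
  req#8 t=12ms: DENY
  req#9 t=15ms: ALLOW
  req#10 t=16ms: ALLOW
  req#11 t=19ms: ALLOW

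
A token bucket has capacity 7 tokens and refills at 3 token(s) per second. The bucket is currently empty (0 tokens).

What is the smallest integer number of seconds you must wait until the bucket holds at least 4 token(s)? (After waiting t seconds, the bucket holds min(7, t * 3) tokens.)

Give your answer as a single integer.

Need t * 3 >= 4, so t >= 4/3.
Smallest integer t = ceil(4/3) = 2.

Answer: 2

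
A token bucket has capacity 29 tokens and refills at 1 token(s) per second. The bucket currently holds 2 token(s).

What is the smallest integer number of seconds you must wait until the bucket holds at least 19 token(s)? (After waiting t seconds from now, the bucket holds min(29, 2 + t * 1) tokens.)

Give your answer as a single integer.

Need 2 + t * 1 >= 19, so t >= 17/1.
Smallest integer t = ceil(17/1) = 17.

Answer: 17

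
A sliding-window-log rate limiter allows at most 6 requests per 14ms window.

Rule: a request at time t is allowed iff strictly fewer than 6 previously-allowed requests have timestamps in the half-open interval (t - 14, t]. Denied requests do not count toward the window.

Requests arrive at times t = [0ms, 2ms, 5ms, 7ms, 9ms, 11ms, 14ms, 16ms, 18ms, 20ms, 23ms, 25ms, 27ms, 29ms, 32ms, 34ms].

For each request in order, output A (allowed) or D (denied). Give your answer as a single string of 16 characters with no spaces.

Answer: AAAAAAAADAAAAAAA

Derivation:
Tracking allowed requests in the window:
  req#1 t=0ms: ALLOW
  req#2 t=2ms: ALLOW
  req#3 t=5ms: ALLOW
  req#4 t=7ms: ALLOW
  req#5 t=9ms: ALLOW
  req#6 t=11ms: ALLOW
  req#7 t=14ms: ALLOW
  req#8 t=16ms: ALLOW
  req#9 t=18ms: DENY
  req#10 t=20ms: ALLOW
  req#11 t=23ms: ALLOW
  req#12 t=25ms: ALLOW
  req#13 t=27ms: ALLOW
  req#14 t=29ms: ALLOW
  req#15 t=32ms: ALLOW
  req#16 t=34ms: ALLOW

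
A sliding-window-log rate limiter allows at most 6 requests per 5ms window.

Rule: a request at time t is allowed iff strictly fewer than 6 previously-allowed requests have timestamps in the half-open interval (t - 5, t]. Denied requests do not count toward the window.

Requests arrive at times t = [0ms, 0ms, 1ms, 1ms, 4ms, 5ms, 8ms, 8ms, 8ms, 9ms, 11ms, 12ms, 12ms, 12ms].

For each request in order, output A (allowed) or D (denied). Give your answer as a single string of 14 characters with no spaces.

Tracking allowed requests in the window:
  req#1 t=0ms: ALLOW
  req#2 t=0ms: ALLOW
  req#3 t=1ms: ALLOW
  req#4 t=1ms: ALLOW
  req#5 t=4ms: ALLOW
  req#6 t=5ms: ALLOW
  req#7 t=8ms: ALLOW
  req#8 t=8ms: ALLOW
  req#9 t=8ms: ALLOW
  req#10 t=9ms: ALLOW
  req#11 t=11ms: ALLOW
  req#12 t=12ms: ALLOW
  req#13 t=12ms: DENY
  req#14 t=12ms: DENY

Answer: AAAAAAAAAAAADD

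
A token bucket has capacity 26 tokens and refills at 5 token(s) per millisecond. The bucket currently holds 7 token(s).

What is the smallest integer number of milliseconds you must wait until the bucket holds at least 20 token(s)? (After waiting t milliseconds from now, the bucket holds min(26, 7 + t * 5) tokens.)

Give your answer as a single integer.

Answer: 3

Derivation:
Need 7 + t * 5 >= 20, so t >= 13/5.
Smallest integer t = ceil(13/5) = 3.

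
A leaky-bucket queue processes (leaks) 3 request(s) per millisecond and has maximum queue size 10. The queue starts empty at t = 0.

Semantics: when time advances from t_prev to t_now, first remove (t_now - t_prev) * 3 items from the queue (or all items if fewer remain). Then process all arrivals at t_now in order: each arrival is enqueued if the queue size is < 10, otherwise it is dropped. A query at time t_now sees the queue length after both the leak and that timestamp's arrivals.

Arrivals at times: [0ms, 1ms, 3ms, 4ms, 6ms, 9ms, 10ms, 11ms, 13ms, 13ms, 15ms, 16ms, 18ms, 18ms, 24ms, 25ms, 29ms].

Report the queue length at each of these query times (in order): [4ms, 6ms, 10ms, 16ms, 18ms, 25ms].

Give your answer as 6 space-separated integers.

Queue lengths at query times:
  query t=4ms: backlog = 1
  query t=6ms: backlog = 1
  query t=10ms: backlog = 1
  query t=16ms: backlog = 1
  query t=18ms: backlog = 2
  query t=25ms: backlog = 1

Answer: 1 1 1 1 2 1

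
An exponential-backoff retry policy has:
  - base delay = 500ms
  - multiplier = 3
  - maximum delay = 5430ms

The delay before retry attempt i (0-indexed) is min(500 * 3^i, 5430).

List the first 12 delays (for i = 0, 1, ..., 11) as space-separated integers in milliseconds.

Answer: 500 1500 4500 5430 5430 5430 5430 5430 5430 5430 5430 5430

Derivation:
Computing each delay:
  i=0: min(500*3^0, 5430) = 500
  i=1: min(500*3^1, 5430) = 1500
  i=2: min(500*3^2, 5430) = 4500
  i=3: min(500*3^3, 5430) = 5430
  i=4: min(500*3^4, 5430) = 5430
  i=5: min(500*3^5, 5430) = 5430
  i=6: min(500*3^6, 5430) = 5430
  i=7: min(500*3^7, 5430) = 5430
  i=8: min(500*3^8, 5430) = 5430
  i=9: min(500*3^9, 5430) = 5430
  i=10: min(500*3^10, 5430) = 5430
  i=11: min(500*3^11, 5430) = 5430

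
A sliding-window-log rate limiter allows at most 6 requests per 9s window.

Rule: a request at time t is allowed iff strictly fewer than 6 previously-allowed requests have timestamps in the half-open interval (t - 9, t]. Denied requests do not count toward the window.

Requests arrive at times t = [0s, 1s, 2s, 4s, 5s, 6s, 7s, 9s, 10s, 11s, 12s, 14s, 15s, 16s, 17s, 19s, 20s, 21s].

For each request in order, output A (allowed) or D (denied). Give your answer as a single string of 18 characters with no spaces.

Answer: AAAAAADAAADAAADAAA

Derivation:
Tracking allowed requests in the window:
  req#1 t=0s: ALLOW
  req#2 t=1s: ALLOW
  req#3 t=2s: ALLOW
  req#4 t=4s: ALLOW
  req#5 t=5s: ALLOW
  req#6 t=6s: ALLOW
  req#7 t=7s: DENY
  req#8 t=9s: ALLOW
  req#9 t=10s: ALLOW
  req#10 t=11s: ALLOW
  req#11 t=12s: DENY
  req#12 t=14s: ALLOW
  req#13 t=15s: ALLOW
  req#14 t=16s: ALLOW
  req#15 t=17s: DENY
  req#16 t=19s: ALLOW
  req#17 t=20s: ALLOW
  req#18 t=21s: ALLOW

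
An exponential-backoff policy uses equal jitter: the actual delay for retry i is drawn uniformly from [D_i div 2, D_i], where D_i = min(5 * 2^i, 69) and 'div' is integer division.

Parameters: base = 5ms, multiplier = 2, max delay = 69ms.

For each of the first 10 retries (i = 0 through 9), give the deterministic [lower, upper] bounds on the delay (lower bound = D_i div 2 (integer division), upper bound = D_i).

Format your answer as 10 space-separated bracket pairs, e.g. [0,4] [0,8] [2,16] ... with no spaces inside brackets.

Answer: [2,5] [5,10] [10,20] [20,40] [34,69] [34,69] [34,69] [34,69] [34,69] [34,69]

Derivation:
Computing bounds per retry:
  i=0: D_i=min(5*2^0,69)=5, bounds=[2,5]
  i=1: D_i=min(5*2^1,69)=10, bounds=[5,10]
  i=2: D_i=min(5*2^2,69)=20, bounds=[10,20]
  i=3: D_i=min(5*2^3,69)=40, bounds=[20,40]
  i=4: D_i=min(5*2^4,69)=69, bounds=[34,69]
  i=5: D_i=min(5*2^5,69)=69, bounds=[34,69]
  i=6: D_i=min(5*2^6,69)=69, bounds=[34,69]
  i=7: D_i=min(5*2^7,69)=69, bounds=[34,69]
  i=8: D_i=min(5*2^8,69)=69, bounds=[34,69]
  i=9: D_i=min(5*2^9,69)=69, bounds=[34,69]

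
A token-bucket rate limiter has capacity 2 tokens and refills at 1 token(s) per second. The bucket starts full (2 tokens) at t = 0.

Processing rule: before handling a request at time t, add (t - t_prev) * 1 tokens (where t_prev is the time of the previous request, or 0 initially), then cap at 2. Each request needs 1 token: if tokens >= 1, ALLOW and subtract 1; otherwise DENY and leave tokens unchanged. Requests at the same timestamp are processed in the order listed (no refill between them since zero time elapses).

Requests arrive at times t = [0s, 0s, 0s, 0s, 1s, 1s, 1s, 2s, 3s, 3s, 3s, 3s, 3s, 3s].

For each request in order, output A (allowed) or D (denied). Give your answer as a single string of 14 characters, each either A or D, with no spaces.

Simulating step by step:
  req#1 t=0s: ALLOW
  req#2 t=0s: ALLOW
  req#3 t=0s: DENY
  req#4 t=0s: DENY
  req#5 t=1s: ALLOW
  req#6 t=1s: DENY
  req#7 t=1s: DENY
  req#8 t=2s: ALLOW
  req#9 t=3s: ALLOW
  req#10 t=3s: DENY
  req#11 t=3s: DENY
  req#12 t=3s: DENY
  req#13 t=3s: DENY
  req#14 t=3s: DENY

Answer: AADDADDAADDDDD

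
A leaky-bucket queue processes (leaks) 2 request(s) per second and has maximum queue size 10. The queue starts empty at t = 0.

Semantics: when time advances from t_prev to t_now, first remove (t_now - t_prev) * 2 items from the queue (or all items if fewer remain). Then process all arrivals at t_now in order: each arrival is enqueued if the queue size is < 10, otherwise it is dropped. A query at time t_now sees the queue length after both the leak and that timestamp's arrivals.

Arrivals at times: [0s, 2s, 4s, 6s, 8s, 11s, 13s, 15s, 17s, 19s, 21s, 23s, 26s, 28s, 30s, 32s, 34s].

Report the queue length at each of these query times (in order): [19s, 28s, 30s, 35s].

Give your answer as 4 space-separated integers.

Answer: 1 1 1 0

Derivation:
Queue lengths at query times:
  query t=19s: backlog = 1
  query t=28s: backlog = 1
  query t=30s: backlog = 1
  query t=35s: backlog = 0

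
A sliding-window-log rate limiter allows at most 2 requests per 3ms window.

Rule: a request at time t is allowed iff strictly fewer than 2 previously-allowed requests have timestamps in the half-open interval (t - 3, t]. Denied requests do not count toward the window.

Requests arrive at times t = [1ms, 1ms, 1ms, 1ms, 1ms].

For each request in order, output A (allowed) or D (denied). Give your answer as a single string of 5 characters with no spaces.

Tracking allowed requests in the window:
  req#1 t=1ms: ALLOW
  req#2 t=1ms: ALLOW
  req#3 t=1ms: DENY
  req#4 t=1ms: DENY
  req#5 t=1ms: DENY

Answer: AADDD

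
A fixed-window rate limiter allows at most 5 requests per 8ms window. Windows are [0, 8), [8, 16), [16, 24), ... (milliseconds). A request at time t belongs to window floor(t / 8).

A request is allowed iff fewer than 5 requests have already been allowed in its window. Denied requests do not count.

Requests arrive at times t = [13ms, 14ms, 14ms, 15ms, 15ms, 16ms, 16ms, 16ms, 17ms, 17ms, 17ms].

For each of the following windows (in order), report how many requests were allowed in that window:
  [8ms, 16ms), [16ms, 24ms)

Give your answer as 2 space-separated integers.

Processing requests:
  req#1 t=13ms (window 1): ALLOW
  req#2 t=14ms (window 1): ALLOW
  req#3 t=14ms (window 1): ALLOW
  req#4 t=15ms (window 1): ALLOW
  req#5 t=15ms (window 1): ALLOW
  req#6 t=16ms (window 2): ALLOW
  req#7 t=16ms (window 2): ALLOW
  req#8 t=16ms (window 2): ALLOW
  req#9 t=17ms (window 2): ALLOW
  req#10 t=17ms (window 2): ALLOW
  req#11 t=17ms (window 2): DENY

Allowed counts by window: 5 5

Answer: 5 5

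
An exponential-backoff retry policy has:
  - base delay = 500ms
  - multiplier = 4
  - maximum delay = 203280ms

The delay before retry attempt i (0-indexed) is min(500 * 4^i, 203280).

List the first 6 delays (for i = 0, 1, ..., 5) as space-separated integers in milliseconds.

Computing each delay:
  i=0: min(500*4^0, 203280) = 500
  i=1: min(500*4^1, 203280) = 2000
  i=2: min(500*4^2, 203280) = 8000
  i=3: min(500*4^3, 203280) = 32000
  i=4: min(500*4^4, 203280) = 128000
  i=5: min(500*4^5, 203280) = 203280

Answer: 500 2000 8000 32000 128000 203280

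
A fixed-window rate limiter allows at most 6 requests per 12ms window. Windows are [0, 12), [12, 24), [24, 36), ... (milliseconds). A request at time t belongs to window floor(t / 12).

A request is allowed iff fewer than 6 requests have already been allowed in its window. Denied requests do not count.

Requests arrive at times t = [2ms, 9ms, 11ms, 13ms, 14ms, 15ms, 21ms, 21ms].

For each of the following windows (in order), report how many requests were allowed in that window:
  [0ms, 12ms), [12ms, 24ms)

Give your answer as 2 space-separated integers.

Answer: 3 5

Derivation:
Processing requests:
  req#1 t=2ms (window 0): ALLOW
  req#2 t=9ms (window 0): ALLOW
  req#3 t=11ms (window 0): ALLOW
  req#4 t=13ms (window 1): ALLOW
  req#5 t=14ms (window 1): ALLOW
  req#6 t=15ms (window 1): ALLOW
  req#7 t=21ms (window 1): ALLOW
  req#8 t=21ms (window 1): ALLOW

Allowed counts by window: 3 5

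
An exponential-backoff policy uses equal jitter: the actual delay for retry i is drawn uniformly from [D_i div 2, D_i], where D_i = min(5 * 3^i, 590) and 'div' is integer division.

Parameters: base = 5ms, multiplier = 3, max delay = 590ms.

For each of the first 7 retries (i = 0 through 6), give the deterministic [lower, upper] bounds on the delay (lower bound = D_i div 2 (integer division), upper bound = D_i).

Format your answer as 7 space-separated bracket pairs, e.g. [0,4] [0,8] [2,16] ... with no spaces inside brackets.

Answer: [2,5] [7,15] [22,45] [67,135] [202,405] [295,590] [295,590]

Derivation:
Computing bounds per retry:
  i=0: D_i=min(5*3^0,590)=5, bounds=[2,5]
  i=1: D_i=min(5*3^1,590)=15, bounds=[7,15]
  i=2: D_i=min(5*3^2,590)=45, bounds=[22,45]
  i=3: D_i=min(5*3^3,590)=135, bounds=[67,135]
  i=4: D_i=min(5*3^4,590)=405, bounds=[202,405]
  i=5: D_i=min(5*3^5,590)=590, bounds=[295,590]
  i=6: D_i=min(5*3^6,590)=590, bounds=[295,590]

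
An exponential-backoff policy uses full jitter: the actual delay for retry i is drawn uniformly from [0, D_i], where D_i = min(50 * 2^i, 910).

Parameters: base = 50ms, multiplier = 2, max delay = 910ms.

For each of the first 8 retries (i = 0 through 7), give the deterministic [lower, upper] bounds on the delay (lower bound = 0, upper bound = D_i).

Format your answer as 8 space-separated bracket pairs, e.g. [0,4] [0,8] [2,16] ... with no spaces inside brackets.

Answer: [0,50] [0,100] [0,200] [0,400] [0,800] [0,910] [0,910] [0,910]

Derivation:
Computing bounds per retry:
  i=0: D_i=min(50*2^0,910)=50, bounds=[0,50]
  i=1: D_i=min(50*2^1,910)=100, bounds=[0,100]
  i=2: D_i=min(50*2^2,910)=200, bounds=[0,200]
  i=3: D_i=min(50*2^3,910)=400, bounds=[0,400]
  i=4: D_i=min(50*2^4,910)=800, bounds=[0,800]
  i=5: D_i=min(50*2^5,910)=910, bounds=[0,910]
  i=6: D_i=min(50*2^6,910)=910, bounds=[0,910]
  i=7: D_i=min(50*2^7,910)=910, bounds=[0,910]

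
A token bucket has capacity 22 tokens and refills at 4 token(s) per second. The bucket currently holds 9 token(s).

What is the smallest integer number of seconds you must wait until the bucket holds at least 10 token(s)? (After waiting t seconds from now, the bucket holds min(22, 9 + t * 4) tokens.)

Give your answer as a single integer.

Need 9 + t * 4 >= 10, so t >= 1/4.
Smallest integer t = ceil(1/4) = 1.

Answer: 1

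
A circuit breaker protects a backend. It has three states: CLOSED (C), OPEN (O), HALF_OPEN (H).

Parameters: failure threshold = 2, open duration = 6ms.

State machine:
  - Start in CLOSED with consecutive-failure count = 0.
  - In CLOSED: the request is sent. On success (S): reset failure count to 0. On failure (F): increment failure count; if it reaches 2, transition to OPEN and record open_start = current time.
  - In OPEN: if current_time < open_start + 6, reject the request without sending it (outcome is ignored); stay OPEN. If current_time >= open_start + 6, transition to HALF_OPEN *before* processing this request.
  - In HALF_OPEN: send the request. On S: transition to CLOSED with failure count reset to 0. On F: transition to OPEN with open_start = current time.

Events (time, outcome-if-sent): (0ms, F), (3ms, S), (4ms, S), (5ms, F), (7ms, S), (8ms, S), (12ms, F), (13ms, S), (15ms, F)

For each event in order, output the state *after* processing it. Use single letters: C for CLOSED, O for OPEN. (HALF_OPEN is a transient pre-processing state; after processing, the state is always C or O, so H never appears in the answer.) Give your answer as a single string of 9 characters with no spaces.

State after each event:
  event#1 t=0ms outcome=F: state=CLOSED
  event#2 t=3ms outcome=S: state=CLOSED
  event#3 t=4ms outcome=S: state=CLOSED
  event#4 t=5ms outcome=F: state=CLOSED
  event#5 t=7ms outcome=S: state=CLOSED
  event#6 t=8ms outcome=S: state=CLOSED
  event#7 t=12ms outcome=F: state=CLOSED
  event#8 t=13ms outcome=S: state=CLOSED
  event#9 t=15ms outcome=F: state=CLOSED

Answer: CCCCCCCCC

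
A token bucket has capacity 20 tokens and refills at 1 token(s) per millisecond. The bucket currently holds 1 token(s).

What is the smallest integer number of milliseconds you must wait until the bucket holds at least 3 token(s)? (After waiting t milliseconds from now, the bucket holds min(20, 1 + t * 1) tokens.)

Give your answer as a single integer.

Answer: 2

Derivation:
Need 1 + t * 1 >= 3, so t >= 2/1.
Smallest integer t = ceil(2/1) = 2.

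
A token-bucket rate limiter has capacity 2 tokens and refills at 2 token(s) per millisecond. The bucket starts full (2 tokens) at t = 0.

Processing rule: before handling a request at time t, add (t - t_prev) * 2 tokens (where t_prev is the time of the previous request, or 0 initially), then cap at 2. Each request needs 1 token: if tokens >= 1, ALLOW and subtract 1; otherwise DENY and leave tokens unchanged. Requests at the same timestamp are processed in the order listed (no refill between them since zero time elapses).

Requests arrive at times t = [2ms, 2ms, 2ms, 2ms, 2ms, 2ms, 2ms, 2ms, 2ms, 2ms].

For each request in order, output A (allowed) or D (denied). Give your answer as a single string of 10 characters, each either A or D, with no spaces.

Answer: AADDDDDDDD

Derivation:
Simulating step by step:
  req#1 t=2ms: ALLOW
  req#2 t=2ms: ALLOW
  req#3 t=2ms: DENY
  req#4 t=2ms: DENY
  req#5 t=2ms: DENY
  req#6 t=2ms: DENY
  req#7 t=2ms: DENY
  req#8 t=2ms: DENY
  req#9 t=2ms: DENY
  req#10 t=2ms: DENY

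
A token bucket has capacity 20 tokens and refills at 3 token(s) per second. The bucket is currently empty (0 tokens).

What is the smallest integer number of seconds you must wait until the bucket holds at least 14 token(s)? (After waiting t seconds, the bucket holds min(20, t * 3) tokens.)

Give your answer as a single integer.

Need t * 3 >= 14, so t >= 14/3.
Smallest integer t = ceil(14/3) = 5.

Answer: 5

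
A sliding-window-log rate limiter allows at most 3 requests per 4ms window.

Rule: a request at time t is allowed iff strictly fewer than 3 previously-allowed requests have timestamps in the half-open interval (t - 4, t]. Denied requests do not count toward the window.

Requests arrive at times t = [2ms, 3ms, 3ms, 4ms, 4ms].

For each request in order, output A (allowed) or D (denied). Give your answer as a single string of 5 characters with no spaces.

Tracking allowed requests in the window:
  req#1 t=2ms: ALLOW
  req#2 t=3ms: ALLOW
  req#3 t=3ms: ALLOW
  req#4 t=4ms: DENY
  req#5 t=4ms: DENY

Answer: AAADD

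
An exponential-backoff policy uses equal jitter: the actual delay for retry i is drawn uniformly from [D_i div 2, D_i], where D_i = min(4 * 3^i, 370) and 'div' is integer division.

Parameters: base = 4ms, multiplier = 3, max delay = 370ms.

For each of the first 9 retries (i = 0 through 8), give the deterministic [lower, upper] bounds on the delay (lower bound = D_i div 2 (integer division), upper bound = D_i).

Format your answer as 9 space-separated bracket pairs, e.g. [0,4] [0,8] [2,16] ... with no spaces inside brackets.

Computing bounds per retry:
  i=0: D_i=min(4*3^0,370)=4, bounds=[2,4]
  i=1: D_i=min(4*3^1,370)=12, bounds=[6,12]
  i=2: D_i=min(4*3^2,370)=36, bounds=[18,36]
  i=3: D_i=min(4*3^3,370)=108, bounds=[54,108]
  i=4: D_i=min(4*3^4,370)=324, bounds=[162,324]
  i=5: D_i=min(4*3^5,370)=370, bounds=[185,370]
  i=6: D_i=min(4*3^6,370)=370, bounds=[185,370]
  i=7: D_i=min(4*3^7,370)=370, bounds=[185,370]
  i=8: D_i=min(4*3^8,370)=370, bounds=[185,370]

Answer: [2,4] [6,12] [18,36] [54,108] [162,324] [185,370] [185,370] [185,370] [185,370]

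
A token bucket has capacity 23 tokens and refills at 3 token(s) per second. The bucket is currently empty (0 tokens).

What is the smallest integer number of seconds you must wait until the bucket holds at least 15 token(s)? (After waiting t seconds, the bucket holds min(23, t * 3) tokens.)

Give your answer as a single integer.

Answer: 5

Derivation:
Need t * 3 >= 15, so t >= 15/3.
Smallest integer t = ceil(15/3) = 5.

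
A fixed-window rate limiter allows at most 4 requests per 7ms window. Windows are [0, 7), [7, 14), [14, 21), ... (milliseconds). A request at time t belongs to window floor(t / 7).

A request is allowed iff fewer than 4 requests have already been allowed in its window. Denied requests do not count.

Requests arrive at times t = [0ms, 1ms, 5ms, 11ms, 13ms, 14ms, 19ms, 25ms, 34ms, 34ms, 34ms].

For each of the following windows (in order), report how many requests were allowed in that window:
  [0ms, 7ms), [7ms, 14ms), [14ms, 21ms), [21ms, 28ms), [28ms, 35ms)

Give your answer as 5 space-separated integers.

Answer: 3 2 2 1 3

Derivation:
Processing requests:
  req#1 t=0ms (window 0): ALLOW
  req#2 t=1ms (window 0): ALLOW
  req#3 t=5ms (window 0): ALLOW
  req#4 t=11ms (window 1): ALLOW
  req#5 t=13ms (window 1): ALLOW
  req#6 t=14ms (window 2): ALLOW
  req#7 t=19ms (window 2): ALLOW
  req#8 t=25ms (window 3): ALLOW
  req#9 t=34ms (window 4): ALLOW
  req#10 t=34ms (window 4): ALLOW
  req#11 t=34ms (window 4): ALLOW

Allowed counts by window: 3 2 2 1 3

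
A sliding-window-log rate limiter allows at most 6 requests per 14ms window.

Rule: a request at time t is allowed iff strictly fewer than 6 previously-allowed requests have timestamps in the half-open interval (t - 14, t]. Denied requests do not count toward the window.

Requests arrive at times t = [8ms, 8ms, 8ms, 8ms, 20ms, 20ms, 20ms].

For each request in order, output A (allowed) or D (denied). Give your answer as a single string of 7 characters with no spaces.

Tracking allowed requests in the window:
  req#1 t=8ms: ALLOW
  req#2 t=8ms: ALLOW
  req#3 t=8ms: ALLOW
  req#4 t=8ms: ALLOW
  req#5 t=20ms: ALLOW
  req#6 t=20ms: ALLOW
  req#7 t=20ms: DENY

Answer: AAAAAAD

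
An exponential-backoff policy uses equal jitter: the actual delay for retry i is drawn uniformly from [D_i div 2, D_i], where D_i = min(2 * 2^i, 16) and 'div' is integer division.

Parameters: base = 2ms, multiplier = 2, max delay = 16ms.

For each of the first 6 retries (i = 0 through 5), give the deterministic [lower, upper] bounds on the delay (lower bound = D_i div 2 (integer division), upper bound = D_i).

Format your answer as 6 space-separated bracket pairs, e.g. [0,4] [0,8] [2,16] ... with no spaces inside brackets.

Computing bounds per retry:
  i=0: D_i=min(2*2^0,16)=2, bounds=[1,2]
  i=1: D_i=min(2*2^1,16)=4, bounds=[2,4]
  i=2: D_i=min(2*2^2,16)=8, bounds=[4,8]
  i=3: D_i=min(2*2^3,16)=16, bounds=[8,16]
  i=4: D_i=min(2*2^4,16)=16, bounds=[8,16]
  i=5: D_i=min(2*2^5,16)=16, bounds=[8,16]

Answer: [1,2] [2,4] [4,8] [8,16] [8,16] [8,16]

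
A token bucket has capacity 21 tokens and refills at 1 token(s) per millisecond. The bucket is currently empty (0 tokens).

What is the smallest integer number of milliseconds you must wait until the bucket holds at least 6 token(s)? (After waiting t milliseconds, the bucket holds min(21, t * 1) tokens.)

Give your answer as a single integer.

Answer: 6

Derivation:
Need t * 1 >= 6, so t >= 6/1.
Smallest integer t = ceil(6/1) = 6.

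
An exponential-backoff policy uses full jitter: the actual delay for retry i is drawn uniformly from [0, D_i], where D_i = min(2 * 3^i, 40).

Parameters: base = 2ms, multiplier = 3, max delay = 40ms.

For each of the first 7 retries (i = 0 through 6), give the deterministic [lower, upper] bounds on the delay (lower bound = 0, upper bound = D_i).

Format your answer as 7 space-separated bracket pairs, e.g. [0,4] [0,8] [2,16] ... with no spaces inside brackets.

Answer: [0,2] [0,6] [0,18] [0,40] [0,40] [0,40] [0,40]

Derivation:
Computing bounds per retry:
  i=0: D_i=min(2*3^0,40)=2, bounds=[0,2]
  i=1: D_i=min(2*3^1,40)=6, bounds=[0,6]
  i=2: D_i=min(2*3^2,40)=18, bounds=[0,18]
  i=3: D_i=min(2*3^3,40)=40, bounds=[0,40]
  i=4: D_i=min(2*3^4,40)=40, bounds=[0,40]
  i=5: D_i=min(2*3^5,40)=40, bounds=[0,40]
  i=6: D_i=min(2*3^6,40)=40, bounds=[0,40]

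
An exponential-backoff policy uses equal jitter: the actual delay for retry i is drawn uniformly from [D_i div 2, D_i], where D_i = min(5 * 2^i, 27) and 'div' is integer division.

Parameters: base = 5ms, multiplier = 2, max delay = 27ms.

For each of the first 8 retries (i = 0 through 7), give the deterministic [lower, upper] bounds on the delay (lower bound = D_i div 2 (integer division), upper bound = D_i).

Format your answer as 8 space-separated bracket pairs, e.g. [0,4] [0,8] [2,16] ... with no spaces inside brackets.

Computing bounds per retry:
  i=0: D_i=min(5*2^0,27)=5, bounds=[2,5]
  i=1: D_i=min(5*2^1,27)=10, bounds=[5,10]
  i=2: D_i=min(5*2^2,27)=20, bounds=[10,20]
  i=3: D_i=min(5*2^3,27)=27, bounds=[13,27]
  i=4: D_i=min(5*2^4,27)=27, bounds=[13,27]
  i=5: D_i=min(5*2^5,27)=27, bounds=[13,27]
  i=6: D_i=min(5*2^6,27)=27, bounds=[13,27]
  i=7: D_i=min(5*2^7,27)=27, bounds=[13,27]

Answer: [2,5] [5,10] [10,20] [13,27] [13,27] [13,27] [13,27] [13,27]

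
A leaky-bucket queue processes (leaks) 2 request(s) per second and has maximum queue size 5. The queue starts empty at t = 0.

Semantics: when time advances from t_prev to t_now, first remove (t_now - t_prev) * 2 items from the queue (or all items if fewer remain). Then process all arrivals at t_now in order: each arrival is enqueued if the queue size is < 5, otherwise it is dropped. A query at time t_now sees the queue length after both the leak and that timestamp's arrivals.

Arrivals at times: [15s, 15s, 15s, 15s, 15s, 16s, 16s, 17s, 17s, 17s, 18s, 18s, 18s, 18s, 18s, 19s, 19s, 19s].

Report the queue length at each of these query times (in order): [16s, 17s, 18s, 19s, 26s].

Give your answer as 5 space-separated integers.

Queue lengths at query times:
  query t=16s: backlog = 5
  query t=17s: backlog = 5
  query t=18s: backlog = 5
  query t=19s: backlog = 5
  query t=26s: backlog = 0

Answer: 5 5 5 5 0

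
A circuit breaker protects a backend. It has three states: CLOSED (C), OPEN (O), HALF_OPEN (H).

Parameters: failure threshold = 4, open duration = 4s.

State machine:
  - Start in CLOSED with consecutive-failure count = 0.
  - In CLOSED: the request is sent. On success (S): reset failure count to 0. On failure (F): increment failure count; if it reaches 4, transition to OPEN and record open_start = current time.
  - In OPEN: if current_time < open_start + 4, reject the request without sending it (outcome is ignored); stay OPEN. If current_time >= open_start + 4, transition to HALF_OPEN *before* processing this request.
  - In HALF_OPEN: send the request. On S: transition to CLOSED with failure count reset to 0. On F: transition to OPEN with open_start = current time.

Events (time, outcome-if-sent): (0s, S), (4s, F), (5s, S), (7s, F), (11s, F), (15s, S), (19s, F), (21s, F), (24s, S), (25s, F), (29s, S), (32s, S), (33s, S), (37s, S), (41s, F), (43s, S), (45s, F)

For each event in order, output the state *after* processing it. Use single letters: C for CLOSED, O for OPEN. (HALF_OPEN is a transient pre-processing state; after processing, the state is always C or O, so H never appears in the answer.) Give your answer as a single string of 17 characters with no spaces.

State after each event:
  event#1 t=0s outcome=S: state=CLOSED
  event#2 t=4s outcome=F: state=CLOSED
  event#3 t=5s outcome=S: state=CLOSED
  event#4 t=7s outcome=F: state=CLOSED
  event#5 t=11s outcome=F: state=CLOSED
  event#6 t=15s outcome=S: state=CLOSED
  event#7 t=19s outcome=F: state=CLOSED
  event#8 t=21s outcome=F: state=CLOSED
  event#9 t=24s outcome=S: state=CLOSED
  event#10 t=25s outcome=F: state=CLOSED
  event#11 t=29s outcome=S: state=CLOSED
  event#12 t=32s outcome=S: state=CLOSED
  event#13 t=33s outcome=S: state=CLOSED
  event#14 t=37s outcome=S: state=CLOSED
  event#15 t=41s outcome=F: state=CLOSED
  event#16 t=43s outcome=S: state=CLOSED
  event#17 t=45s outcome=F: state=CLOSED

Answer: CCCCCCCCCCCCCCCCC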